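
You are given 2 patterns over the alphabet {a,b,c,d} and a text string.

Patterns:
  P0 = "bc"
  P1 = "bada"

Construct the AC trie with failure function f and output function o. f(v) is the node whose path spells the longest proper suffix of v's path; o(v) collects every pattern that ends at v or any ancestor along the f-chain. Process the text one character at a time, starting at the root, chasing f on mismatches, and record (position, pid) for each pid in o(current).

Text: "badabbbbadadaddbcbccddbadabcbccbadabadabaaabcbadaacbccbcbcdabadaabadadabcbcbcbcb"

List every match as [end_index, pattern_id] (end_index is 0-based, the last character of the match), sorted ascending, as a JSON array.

Build:
Trie (insert patterns):
  n0 'ε': b→1
  n1 'b': a→3 c→2
  n2 'bc': ·  ←P0
  n3 'ba': d→4
  n4 'bad': a→5
  n5 'bada': ·  ←P1

BFS fail/out derivation:
  fail(1) 'b': from fail(0)=0 chase 'b': 0 ⇒ 0;  out=∅∪out(0)=∅
  fail(2) 'bc': from fail(1)=0 chase 'c': 0 ⇒ 0;  out={0}∪out(0)={0}
  fail(3) 'ba': from fail(1)=0 chase 'a': 0 ⇒ 0;  out=∅∪out(0)=∅
  fail(4) 'bad': from fail(3)=0 chase 'd': 0 ⇒ 0;  out=∅∪out(0)=∅
  fail(5) 'bada': from fail(4)=0 chase 'a': 0 ⇒ 0;  out={1}∪out(0)={1}

Text stream:
pos 0 'b': at 1
pos 1 'a': at 3
pos 2 'd': at 4
pos 3 'a': at 5  → match P1@[0:3]
pos 4 'b': at 1 (fail-walked)
pos 5 'b': at 1 (fail-walked)
pos 6 'b': at 1 (fail-walked)
pos 7 'b': at 1 (fail-walked)
pos 8 'a': at 3
pos 9 'd': at 4
pos 10 'a': at 5  → match P1@[7:10]
pos 11 'd': at 0 (fail-walked)
pos 12 'a': at 0
pos 13 'd': at 0
pos 14 'd': at 0
pos 15 'b': at 1
pos 16 'c': at 2  → match P0@[15:16]
pos 17 'b': at 1 (fail-walked)
pos 18 'c': at 2  → match P0@[17:18]
pos 19 'c': at 0 (fail-walked)
pos 20 'd': at 0
pos 21 'd': at 0
pos 22 'b': at 1
pos 23 'a': at 3
pos 24 'd': at 4
pos 25 'a': at 5  → match P1@[22:25]
pos 26 'b': at 1 (fail-walked)
pos 27 'c': at 2  → match P0@[26:27]
pos 28 'b': at 1 (fail-walked)
pos 29 'c': at 2  → match P0@[28:29]
pos 30 'c': at 0 (fail-walked)
pos 31 'b': at 1
pos 32 'a': at 3
pos 33 'd': at 4
pos 34 'a': at 5  → match P1@[31:34]
pos 35 'b': at 1 (fail-walked)
pos 36 'a': at 3
pos 37 'd': at 4
pos 38 'a': at 5  → match P1@[35:38]
pos 39 'b': at 1 (fail-walked)
pos 40 'a': at 3
pos 41 'a': at 0 (fail-walked)
pos 42 'a': at 0
pos 43 'b': at 1
pos 44 'c': at 2  → match P0@[43:44]
pos 45 'b': at 1 (fail-walked)
pos 46 'a': at 3
pos 47 'd': at 4
pos 48 'a': at 5  → match P1@[45:48]
pos 49 'a': at 0 (fail-walked)
pos 50 'c': at 0
pos 51 'b': at 1
pos 52 'c': at 2  → match P0@[51:52]
pos 53 'c': at 0 (fail-walked)
pos 54 'b': at 1
pos 55 'c': at 2  → match P0@[54:55]
pos 56 'b': at 1 (fail-walked)
pos 57 'c': at 2  → match P0@[56:57]
pos 58 'd': at 0 (fail-walked)
pos 59 'a': at 0
pos 60 'b': at 1
pos 61 'a': at 3
pos 62 'd': at 4
pos 63 'a': at 5  → match P1@[60:63]
pos 64 'a': at 0 (fail-walked)
pos 65 'b': at 1
pos 66 'a': at 3
pos 67 'd': at 4
pos 68 'a': at 5  → match P1@[65:68]
pos 69 'd': at 0 (fail-walked)
pos 70 'a': at 0
pos 71 'b': at 1
pos 72 'c': at 2  → match P0@[71:72]
pos 73 'b': at 1 (fail-walked)
pos 74 'c': at 2  → match P0@[73:74]
pos 75 'b': at 1 (fail-walked)
pos 76 'c': at 2  → match P0@[75:76]
pos 77 'b': at 1 (fail-walked)
pos 78 'c': at 2  → match P0@[77:78]
pos 79 'b': at 1 (fail-walked)

Matches: [[3,1],[10,1],[16,0],[18,0],[25,1],[27,0],[29,0],[34,1],[38,1],[44,0],[48,1],[52,0],[55,0],[57,0],[63,1],[68,1],[72,0],[74,0],[76,0],[78,0]]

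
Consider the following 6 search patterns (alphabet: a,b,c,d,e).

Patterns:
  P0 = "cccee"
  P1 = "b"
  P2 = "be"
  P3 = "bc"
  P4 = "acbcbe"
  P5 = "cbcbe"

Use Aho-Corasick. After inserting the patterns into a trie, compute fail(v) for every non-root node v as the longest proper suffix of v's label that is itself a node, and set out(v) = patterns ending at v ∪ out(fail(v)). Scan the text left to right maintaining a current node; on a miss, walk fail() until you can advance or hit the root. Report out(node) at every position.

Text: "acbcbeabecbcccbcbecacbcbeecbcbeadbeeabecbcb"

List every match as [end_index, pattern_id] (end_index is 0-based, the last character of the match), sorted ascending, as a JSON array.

Construct AC machine:
Trie (insert patterns):
  0='ε' goto a→9 b→6 c→1
  1='c' goto b→15 c→2
  2='cc' goto c→3
  3='ccc' goto e→4
  4='ccce' goto e→5
  5='cccee' goto ·  ←P0
  6='b' goto c→8 e→7  ←P1
  7='be' goto ·  ←P2
  8='bc' goto ·  ←P3
  9='a' goto c→10
  10='ac' goto b→11
  11='acb' goto c→12
  12='acbc' goto b→13
  13='acbcb' goto e→14
  14='acbcbe' goto ·  ←P4
  15='cb' goto c→16
  16='cbc' goto b→17
  17='cbcb' goto e→18
  18='cbcbe' goto ·  ←P5

BFS fail/out derivation:
  n1('c'): parent n0 fail=0; on 'c' 0 → fail=0;  out ∅∪∅=∅
  n6('b'): parent n0 fail=0; on 'b' 0 → fail=0;  out {1}∪∅={1}
  n9('a'): parent n0 fail=0; on 'a' 0 → fail=0;  out ∅∪∅=∅
  n2('cc'): parent n1 fail=0; on 'c' 0 → fail=1;  out ∅∪∅=∅
  n7('be'): parent n6 fail=0; on 'e' 0 → fail=0;  out {2}∪∅={2}
  n8('bc'): parent n6 fail=0; on 'c' 0 → fail=1;  out {3}∪∅={3}
  n10('ac'): parent n9 fail=0; on 'c' 0 → fail=1;  out ∅∪∅=∅
  n15('cb'): parent n1 fail=0; on 'b' 0 → fail=6;  out ∅∪{1}={1}
  n3('ccc'): parent n2 fail=1; on 'c' 1 → fail=2;  out ∅∪∅=∅
  n11('acb'): parent n10 fail=1; on 'b' 1 → fail=15;  out ∅∪{1}={1}
  n16('cbc'): parent n15 fail=6; on 'c' 6 → fail=8;  out ∅∪{3}={3}
  n4('ccce'): parent n3 fail=2; on 'e' 2→1→0 → fail=0;  out ∅∪∅=∅
  n12('acbc'): parent n11 fail=15; on 'c' 15 → fail=16;  out ∅∪{3}={3}
  n17('cbcb'): parent n16 fail=8; on 'b' 8→1 → fail=15;  out ∅∪{1}={1}
  n5('cccee'): parent n4 fail=0; on 'e' 0 → fail=0;  out {0}∪∅={0}
  n13('acbcb'): parent n12 fail=16; on 'b' 16 → fail=17;  out ∅∪{1}={1}
  n18('cbcbe'): parent n17 fail=15; on 'e' 15→6 → fail=7;  out {5}∪{2}={2,5}
  n14('acbcbe'): parent n13 fail=17; on 'e' 17 → fail=18;  out {4}∪{2,5}={2,4,5}

Scan:
i=0 'a': node 0→9
i=1 'c': node 9→10
i=2 'b': node 10→11  → match P1@[2:2]
i=3 'c': node 11→12  → match P3@[2:3]
i=4 'b': node 12→13  → match P1@[4:4]
i=5 'e': node 13→14  → match P2@[4:5],P4@[0:5],P5@[1:5]
i=6 'a': node 14→9 (fail-walked)
i=7 'b': node 9→6 (fail-walked)  → match P1@[7:7]
i=8 'e': node 6→7  → match P2@[7:8]
i=9 'c': node 7→1 (fail-walked)
i=10 'b': node 1→15  → match P1@[10:10]
i=11 'c': node 15→16  → match P3@[10:11]
i=12 'c': node 16→2 (fail-walked)
i=13 'c': node 2→3
i=14 'b': node 3→15 (fail-walked)  → match P1@[14:14]
i=15 'c': node 15→16  → match P3@[14:15]
i=16 'b': node 16→17  → match P1@[16:16]
i=17 'e': node 17→18  → match P2@[16:17],P5@[13:17]
i=18 'c': node 18→1 (fail-walked)
i=19 'a': node 1→9 (fail-walked)
i=20 'c': node 9→10
i=21 'b': node 10→11  → match P1@[21:21]
i=22 'c': node 11→12  → match P3@[21:22]
i=23 'b': node 12→13  → match P1@[23:23]
i=24 'e': node 13→14  → match P2@[23:24],P4@[19:24],P5@[20:24]
i=25 'e': node 14→0 (fail-walked)
i=26 'c': node 0→1
i=27 'b': node 1→15  → match P1@[27:27]
i=28 'c': node 15→16  → match P3@[27:28]
i=29 'b': node 16→17  → match P1@[29:29]
i=30 'e': node 17→18  → match P2@[29:30],P5@[26:30]
i=31 'a': node 18→9 (fail-walked)
i=32 'd': node 9→0 (fail-walked)
i=33 'b': node 0→6  → match P1@[33:33]
i=34 'e': node 6→7  → match P2@[33:34]
i=35 'e': node 7→0 (fail-walked)
i=36 'a': node 0→9
i=37 'b': node 9→6 (fail-walked)  → match P1@[37:37]
i=38 'e': node 6→7  → match P2@[37:38]
i=39 'c': node 7→1 (fail-walked)
i=40 'b': node 1→15  → match P1@[40:40]
i=41 'c': node 15→16  → match P3@[40:41]
i=42 'b': node 16→17  → match P1@[42:42]

All matches (sorted): [[2,1],[3,3],[4,1],[5,2],[5,4],[5,5],[7,1],[8,2],[10,1],[11,3],[14,1],[15,3],[16,1],[17,2],[17,5],[21,1],[22,3],[23,1],[24,2],[24,4],[24,5],[27,1],[28,3],[29,1],[30,2],[30,5],[33,1],[34,2],[37,1],[38,2],[40,1],[41,3],[42,1]]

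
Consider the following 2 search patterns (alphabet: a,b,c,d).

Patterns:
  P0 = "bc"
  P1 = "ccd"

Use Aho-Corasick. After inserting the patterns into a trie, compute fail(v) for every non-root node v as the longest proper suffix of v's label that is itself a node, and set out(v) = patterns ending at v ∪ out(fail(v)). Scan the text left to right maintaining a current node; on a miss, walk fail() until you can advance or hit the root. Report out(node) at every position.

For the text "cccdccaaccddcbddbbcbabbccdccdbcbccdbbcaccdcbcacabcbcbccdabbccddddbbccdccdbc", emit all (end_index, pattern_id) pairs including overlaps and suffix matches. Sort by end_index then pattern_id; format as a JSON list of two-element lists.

Build:
Trie (insert patterns):
  n0 'ε': b→1 c→3
  n1 'b': c→2
  n2 'bc': ·  ←P0
  n3 'c': c→4
  n4 'cc': d→5
  n5 'ccd': ·  ←P1

Failure links (BFS by depth):
  fail(1) 'b': from fail(0)=0 chase 'b': 0 ⇒ 0;  out=∅∪out(0)=∅
  fail(3) 'c': from fail(0)=0 chase 'c': 0 ⇒ 0;  out=∅∪out(0)=∅
  fail(2) 'bc': from fail(1)=0 chase 'c': 0 ⇒ 3;  out={0}∪out(3)={0}
  fail(4) 'cc': from fail(3)=0 chase 'c': 0 ⇒ 3;  out=∅∪out(3)=∅
  fail(5) 'ccd': from fail(4)=3 chase 'd': 3→0 ⇒ 0;  out={1}∪out(0)={1}

Scan:
pos 0 'c': at 3
pos 1 'c': at 4
pos 2 'c': at 4 ·f
pos 3 'd': at 5  ** P1@[1:3]
pos 4 'c': at 3 ·f
pos 5 'c': at 4
pos 6 'a': at 0 ·f
pos 7 'a': at 0
pos 8 'c': at 3
pos 9 'c': at 4
pos 10 'd': at 5  ** P1@[8:10]
pos 11 'd': at 0 ·f
pos 12 'c': at 3
pos 13 'b': at 1 ·f
pos 14 'd': at 0 ·f
pos 15 'd': at 0
pos 16 'b': at 1
pos 17 'b': at 1 ·f
pos 18 'c': at 2  ** P0@[17:18]
pos 19 'b': at 1 ·f
pos 20 'a': at 0 ·f
pos 21 'b': at 1
pos 22 'b': at 1 ·f
pos 23 'c': at 2  ** P0@[22:23]
pos 24 'c': at 4 ·f
pos 25 'd': at 5  ** P1@[23:25]
pos 26 'c': at 3 ·f
pos 27 'c': at 4
pos 28 'd': at 5  ** P1@[26:28]
pos 29 'b': at 1 ·f
pos 30 'c': at 2  ** P0@[29:30]
pos 31 'b': at 1 ·f
pos 32 'c': at 2  ** P0@[31:32]
pos 33 'c': at 4 ·f
pos 34 'd': at 5  ** P1@[32:34]
pos 35 'b': at 1 ·f
pos 36 'b': at 1 ·f
pos 37 'c': at 2  ** P0@[36:37]
pos 38 'a': at 0 ·f
pos 39 'c': at 3
pos 40 'c': at 4
pos 41 'd': at 5  ** P1@[39:41]
pos 42 'c': at 3 ·f
pos 43 'b': at 1 ·f
pos 44 'c': at 2  ** P0@[43:44]
pos 45 'a': at 0 ·f
pos 46 'c': at 3
pos 47 'a': at 0 ·f
pos 48 'b': at 1
pos 49 'c': at 2  ** P0@[48:49]
pos 50 'b': at 1 ·f
pos 51 'c': at 2  ** P0@[50:51]
pos 52 'b': at 1 ·f
pos 53 'c': at 2  ** P0@[52:53]
pos 54 'c': at 4 ·f
pos 55 'd': at 5  ** P1@[53:55]
pos 56 'a': at 0 ·f
pos 57 'b': at 1
pos 58 'b': at 1 ·f
pos 59 'c': at 2  ** P0@[58:59]
pos 60 'c': at 4 ·f
pos 61 'd': at 5  ** P1@[59:61]
pos 62 'd': at 0 ·f
pos 63 'd': at 0
pos 64 'd': at 0
pos 65 'b': at 1
pos 66 'b': at 1 ·f
pos 67 'c': at 2  ** P0@[66:67]
pos 68 'c': at 4 ·f
pos 69 'd': at 5  ** P1@[67:69]
pos 70 'c': at 3 ·f
pos 71 'c': at 4
pos 72 'd': at 5  ** P1@[70:72]
pos 73 'b': at 1 ·f
pos 74 'c': at 2  ** P0@[73:74]

All matches (sorted): [[3,1],[10,1],[18,0],[23,0],[25,1],[28,1],[30,0],[32,0],[34,1],[37,0],[41,1],[44,0],[49,0],[51,0],[53,0],[55,1],[59,0],[61,1],[67,0],[69,1],[72,1],[74,0]]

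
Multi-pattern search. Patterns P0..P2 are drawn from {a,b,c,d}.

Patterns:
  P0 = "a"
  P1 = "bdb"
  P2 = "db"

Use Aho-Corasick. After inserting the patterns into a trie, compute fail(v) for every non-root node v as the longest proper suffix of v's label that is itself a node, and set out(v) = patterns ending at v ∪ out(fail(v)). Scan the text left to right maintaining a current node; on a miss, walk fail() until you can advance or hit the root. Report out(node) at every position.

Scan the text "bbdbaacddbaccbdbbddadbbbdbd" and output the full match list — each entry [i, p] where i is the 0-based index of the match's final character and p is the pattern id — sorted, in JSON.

Build:
Trie (insert patterns):
  0='ε' goto a→1 b→2 d→5
  1='a' goto ·  [P0 ends]
  2='b' goto d→3
  3='bd' goto b→4
  4='bdb' goto ·  [P1 ends]
  5='d' goto b→6
  6='db' goto ·  [P2 ends]

BFS fail/out derivation:
  n1('a'): parent n0 fail=0; on 'a' 0 → fail=0;  out {0}∪∅={0}
  n2('b'): parent n0 fail=0; on 'b' 0 → fail=0;  out ∅∪∅=∅
  n5('d'): parent n0 fail=0; on 'd' 0 → fail=0;  out ∅∪∅=∅
  n3('bd'): parent n2 fail=0; on 'd' 0 → fail=5;  out ∅∪∅=∅
  n6('db'): parent n5 fail=0; on 'b' 0 → fail=2;  out {2}∪∅={2}
  n4('bdb'): parent n3 fail=5; on 'b' 5 → fail=6;  out {1}∪{2}={1,2}

Scan:
[0] read 'b'  n0⇒n2
[1] read 'b'  n2⇒n2 (via fail)
[2] read 'd'  n2⇒n3
[3] read 'b'  n3⇒n4  emit P1@[1:3],P2@[2:3]
[4] read 'a'  n4⇒n1 (via fail)  emit P0@[4:4]
[5] read 'a'  n1⇒n1 (via fail)  emit P0@[5:5]
[6] read 'c'  n1⇒n0 (via fail)
[7] read 'd'  n0⇒n5
[8] read 'd'  n5⇒n5 (via fail)
[9] read 'b'  n5⇒n6  emit P2@[8:9]
[10] read 'a'  n6⇒n1 (via fail)  emit P0@[10:10]
[11] read 'c'  n1⇒n0 (via fail)
[12] read 'c'  n0⇒n0
[13] read 'b'  n0⇒n2
[14] read 'd'  n2⇒n3
[15] read 'b'  n3⇒n4  emit P1@[13:15],P2@[14:15]
[16] read 'b'  n4⇒n2 (via fail)
[17] read 'd'  n2⇒n3
[18] read 'd'  n3⇒n5 (via fail)
[19] read 'a'  n5⇒n1 (via fail)  emit P0@[19:19]
[20] read 'd'  n1⇒n5 (via fail)
[21] read 'b'  n5⇒n6  emit P2@[20:21]
[22] read 'b'  n6⇒n2 (via fail)
[23] read 'b'  n2⇒n2 (via fail)
[24] read 'd'  n2⇒n3
[25] read 'b'  n3⇒n4  emit P1@[23:25],P2@[24:25]
[26] read 'd'  n4⇒n3 (via fail)

Result: [[3,1],[3,2],[4,0],[5,0],[9,2],[10,0],[15,1],[15,2],[19,0],[21,2],[25,1],[25,2]]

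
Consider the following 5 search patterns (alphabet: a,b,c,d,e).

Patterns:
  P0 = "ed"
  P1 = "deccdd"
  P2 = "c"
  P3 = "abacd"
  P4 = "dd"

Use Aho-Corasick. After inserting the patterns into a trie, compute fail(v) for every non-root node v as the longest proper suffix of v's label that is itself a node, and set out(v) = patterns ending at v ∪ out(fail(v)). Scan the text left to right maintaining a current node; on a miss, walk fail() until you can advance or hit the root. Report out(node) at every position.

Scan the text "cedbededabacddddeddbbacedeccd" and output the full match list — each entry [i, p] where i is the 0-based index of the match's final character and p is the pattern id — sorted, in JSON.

Construct AC machine:
Trie (insert patterns):
  0='ε' goto a→10 c→9 d→3 e→1
  1='e' goto d→2
  2='ed' goto ·  [P0 ends]
  3='d' goto d→15 e→4
  4='de' goto c→5
  5='dec' goto c→6
  6='decc' goto d→7
  7='deccd' goto d→8
  8='deccdd' goto ·  [P1 ends]
  9='c' goto ·  [P2 ends]
  10='a' goto b→11
  11='ab' goto a→12
  12='aba' goto c→13
  13='abac' goto d→14
  14='abacd' goto ·  [P3 ends]
  15='dd' goto ·  [P4 ends]

BFS fail/out derivation:
  n1('e'): parent n0 fail=0; on 'e' 0 → fail=0;  out ∅∪∅=∅
  n3('d'): parent n0 fail=0; on 'd' 0 → fail=0;  out ∅∪∅=∅
  n9('c'): parent n0 fail=0; on 'c' 0 → fail=0;  out {2}∪∅={2}
  n10('a'): parent n0 fail=0; on 'a' 0 → fail=0;  out ∅∪∅=∅
  n2('ed'): parent n1 fail=0; on 'd' 0 → fail=3;  out {0}∪∅={0}
  n4('de'): parent n3 fail=0; on 'e' 0 → fail=1;  out ∅∪∅=∅
  n11('ab'): parent n10 fail=0; on 'b' 0 → fail=0;  out ∅∪∅=∅
  n15('dd'): parent n3 fail=0; on 'd' 0 → fail=3;  out {4}∪∅={4}
  n5('dec'): parent n4 fail=1; on 'c' 1→0 → fail=9;  out ∅∪{2}={2}
  n12('aba'): parent n11 fail=0; on 'a' 0 → fail=10;  out ∅∪∅=∅
  n6('decc'): parent n5 fail=9; on 'c' 9→0 → fail=9;  out ∅∪{2}={2}
  n13('abac'): parent n12 fail=10; on 'c' 10→0 → fail=9;  out ∅∪{2}={2}
  n7('deccd'): parent n6 fail=9; on 'd' 9→0 → fail=3;  out ∅∪∅=∅
  n14('abacd'): parent n13 fail=9; on 'd' 9→0 → fail=3;  out {3}∪∅={3}
  n8('deccdd'): parent n7 fail=3; on 'd' 3 → fail=15;  out {1}∪{4}={1,4}

Run:
[0] read 'c'  n0⇒n9  → match P2@[0:0]
[1] read 'e'  n9⇒n1 (via fail)
[2] read 'd'  n1⇒n2  → match P0@[1:2]
[3] read 'b'  n2⇒n0 (via fail)
[4] read 'e'  n0⇒n1
[5] read 'd'  n1⇒n2  → match P0@[4:5]
[6] read 'e'  n2⇒n4 (via fail)
[7] read 'd'  n4⇒n2 (via fail)  → match P0@[6:7]
[8] read 'a'  n2⇒n10 (via fail)
[9] read 'b'  n10⇒n11
[10] read 'a'  n11⇒n12
[11] read 'c'  n12⇒n13  → match P2@[11:11]
[12] read 'd'  n13⇒n14  → match P3@[8:12]
[13] read 'd'  n14⇒n15 (via fail)  → match P4@[12:13]
[14] read 'd'  n15⇒n15 (via fail)  → match P4@[13:14]
[15] read 'd'  n15⇒n15 (via fail)  → match P4@[14:15]
[16] read 'e'  n15⇒n4 (via fail)
[17] read 'd'  n4⇒n2 (via fail)  → match P0@[16:17]
[18] read 'd'  n2⇒n15 (via fail)  → match P4@[17:18]
[19] read 'b'  n15⇒n0 (via fail)
[20] read 'b'  n0⇒n0
[21] read 'a'  n0⇒n10
[22] read 'c'  n10⇒n9 (via fail)  → match P2@[22:22]
[23] read 'e'  n9⇒n1 (via fail)
[24] read 'd'  n1⇒n2  → match P0@[23:24]
[25] read 'e'  n2⇒n4 (via fail)
[26] read 'c'  n4⇒n5  → match P2@[26:26]
[27] read 'c'  n5⇒n6  → match P2@[27:27]
[28] read 'd'  n6⇒n7

All matches (sorted): [[0,2],[2,0],[5,0],[7,0],[11,2],[12,3],[13,4],[14,4],[15,4],[17,0],[18,4],[22,2],[24,0],[26,2],[27,2]]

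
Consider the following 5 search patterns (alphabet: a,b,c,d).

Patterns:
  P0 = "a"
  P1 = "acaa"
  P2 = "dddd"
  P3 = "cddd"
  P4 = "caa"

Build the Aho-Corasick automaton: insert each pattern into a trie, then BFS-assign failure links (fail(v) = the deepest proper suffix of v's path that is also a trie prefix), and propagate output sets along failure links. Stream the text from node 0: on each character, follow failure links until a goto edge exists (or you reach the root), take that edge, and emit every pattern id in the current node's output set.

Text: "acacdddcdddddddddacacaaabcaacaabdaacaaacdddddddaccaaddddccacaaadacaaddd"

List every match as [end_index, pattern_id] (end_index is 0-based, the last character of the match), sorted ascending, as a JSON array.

Build:
Trie (insert patterns):
  n0 'ε': a→1 c→9 d→5
  n1 'a': c→2  ←P0
  n2 'ac': a→3
  n3 'aca': a→4
  n4 'acaa': ·  ←P1
  n5 'd': d→6
  n6 'dd': d→7
  n7 'ddd': d→8
  n8 'dddd': ·  ←P2
  n9 'c': a→13 d→10
  n10 'cd': d→11
  n11 'cdd': d→12
  n12 'cddd': ·  ←P3
  n13 'ca': a→14
  n14 'caa': ·  ←P4

BFS fail/out derivation:
  fail(1) 'a': from fail(0)=0 chase 'a': 0 ⇒ 0;  out={0}∪out(0)={0}
  fail(5) 'd': from fail(0)=0 chase 'd': 0 ⇒ 0;  out=∅∪out(0)=∅
  fail(9) 'c': from fail(0)=0 chase 'c': 0 ⇒ 0;  out=∅∪out(0)=∅
  fail(2) 'ac': from fail(1)=0 chase 'c': 0 ⇒ 9;  out=∅∪out(9)=∅
  fail(6) 'dd': from fail(5)=0 chase 'd': 0 ⇒ 5;  out=∅∪out(5)=∅
  fail(10) 'cd': from fail(9)=0 chase 'd': 0 ⇒ 5;  out=∅∪out(5)=∅
  fail(13) 'ca': from fail(9)=0 chase 'a': 0 ⇒ 1;  out=∅∪out(1)={0}
  fail(3) 'aca': from fail(2)=9 chase 'a': 9 ⇒ 13;  out=∅∪out(13)={0}
  fail(7) 'ddd': from fail(6)=5 chase 'd': 5 ⇒ 6;  out=∅∪out(6)=∅
  fail(11) 'cdd': from fail(10)=5 chase 'd': 5 ⇒ 6;  out=∅∪out(6)=∅
  fail(14) 'caa': from fail(13)=1 chase 'a': 1→0 ⇒ 1;  out={4}∪out(1)={0,4}
  fail(4) 'acaa': from fail(3)=13 chase 'a': 13 ⇒ 14;  out={1}∪out(14)={0,1,4}
  fail(8) 'dddd': from fail(7)=6 chase 'd': 6 ⇒ 7;  out={2}∪out(7)={2}
  fail(12) 'cddd': from fail(11)=6 chase 'd': 6 ⇒ 7;  out={3}∪out(7)={3}

Run:
i=0 'a': node 0→1  ** P0@[0:0]
i=1 'c': node 1→2
i=2 'a': node 2→3  ** P0@[2:2]
i=3 'c': node 3→2 ·f
i=4 'd': node 2→10 ·f
i=5 'd': node 10→11
i=6 'd': node 11→12  ** P3@[3:6]
i=7 'c': node 12→9 ·f
i=8 'd': node 9→10
i=9 'd': node 10→11
i=10 'd': node 11→12  ** P3@[7:10]
i=11 'd': node 12→8 ·f  ** P2@[8:11]
i=12 'd': node 8→8 ·f  ** P2@[9:12]
i=13 'd': node 8→8 ·f  ** P2@[10:13]
i=14 'd': node 8→8 ·f  ** P2@[11:14]
i=15 'd': node 8→8 ·f  ** P2@[12:15]
i=16 'd': node 8→8 ·f  ** P2@[13:16]
i=17 'a': node 8→1 ·f  ** P0@[17:17]
i=18 'c': node 1→2
i=19 'a': node 2→3  ** P0@[19:19]
i=20 'c': node 3→2 ·f
i=21 'a': node 2→3  ** P0@[21:21]
i=22 'a': node 3→4  ** P0@[22:22],P1@[19:22],P4@[20:22]
i=23 'a': node 4→1 ·f  ** P0@[23:23]
i=24 'b': node 1→0 ·f
i=25 'c': node 0→9
i=26 'a': node 9→13  ** P0@[26:26]
i=27 'a': node 13→14  ** P0@[27:27],P4@[25:27]
i=28 'c': node 14→2 ·f
i=29 'a': node 2→3  ** P0@[29:29]
i=30 'a': node 3→4  ** P0@[30:30],P1@[27:30],P4@[28:30]
i=31 'b': node 4→0 ·f
i=32 'd': node 0→5
i=33 'a': node 5→1 ·f  ** P0@[33:33]
i=34 'a': node 1→1 ·f  ** P0@[34:34]
i=35 'c': node 1→2
i=36 'a': node 2→3  ** P0@[36:36]
i=37 'a': node 3→4  ** P0@[37:37],P1@[34:37],P4@[35:37]
i=38 'a': node 4→1 ·f  ** P0@[38:38]
i=39 'c': node 1→2
i=40 'd': node 2→10 ·f
i=41 'd': node 10→11
i=42 'd': node 11→12  ** P3@[39:42]
i=43 'd': node 12→8 ·f  ** P2@[40:43]
i=44 'd': node 8→8 ·f  ** P2@[41:44]
i=45 'd': node 8→8 ·f  ** P2@[42:45]
i=46 'd': node 8→8 ·f  ** P2@[43:46]
i=47 'a': node 8→1 ·f  ** P0@[47:47]
i=48 'c': node 1→2
i=49 'c': node 2→9 ·f
i=50 'a': node 9→13  ** P0@[50:50]
i=51 'a': node 13→14  ** P0@[51:51],P4@[49:51]
i=52 'd': node 14→5 ·f
i=53 'd': node 5→6
i=54 'd': node 6→7
i=55 'd': node 7→8  ** P2@[52:55]
i=56 'c': node 8→9 ·f
i=57 'c': node 9→9 ·f
i=58 'a': node 9→13  ** P0@[58:58]
i=59 'c': node 13→2 ·f
i=60 'a': node 2→3  ** P0@[60:60]
i=61 'a': node 3→4  ** P0@[61:61],P1@[58:61],P4@[59:61]
i=62 'a': node 4→1 ·f  ** P0@[62:62]
i=63 'd': node 1→5 ·f
i=64 'a': node 5→1 ·f  ** P0@[64:64]
i=65 'c': node 1→2
i=66 'a': node 2→3  ** P0@[66:66]
i=67 'a': node 3→4  ** P0@[67:67],P1@[64:67],P4@[65:67]
i=68 'd': node 4→5 ·f
i=69 'd': node 5→6
i=70 'd': node 6→7

Result: [[0,0],[2,0],[6,3],[10,3],[11,2],[12,2],[13,2],[14,2],[15,2],[16,2],[17,0],[19,0],[21,0],[22,0],[22,1],[22,4],[23,0],[26,0],[27,0],[27,4],[29,0],[30,0],[30,1],[30,4],[33,0],[34,0],[36,0],[37,0],[37,1],[37,4],[38,0],[42,3],[43,2],[44,2],[45,2],[46,2],[47,0],[50,0],[51,0],[51,4],[55,2],[58,0],[60,0],[61,0],[61,1],[61,4],[62,0],[64,0],[66,0],[67,0],[67,1],[67,4]]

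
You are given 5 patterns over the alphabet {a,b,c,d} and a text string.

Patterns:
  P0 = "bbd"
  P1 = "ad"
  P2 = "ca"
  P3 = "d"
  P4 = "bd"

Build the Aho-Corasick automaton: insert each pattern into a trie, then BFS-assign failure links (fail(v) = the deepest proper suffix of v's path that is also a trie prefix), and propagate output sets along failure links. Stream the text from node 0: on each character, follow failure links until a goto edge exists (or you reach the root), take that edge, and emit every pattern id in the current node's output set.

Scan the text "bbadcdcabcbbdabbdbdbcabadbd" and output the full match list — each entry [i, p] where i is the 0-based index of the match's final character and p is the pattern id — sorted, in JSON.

Construct AC machine:
Trie (insert patterns):
  0='ε' goto a→4 b→1 c→6 d→8
  1='b' goto b→2 d→9
  2='bb' goto d→3
  3='bbd' goto ·  [P0 ends]
  4='a' goto d→5
  5='ad' goto ·  [P1 ends]
  6='c' goto a→7
  7='ca' goto ·  [P2 ends]
  8='d' goto ·  [P3 ends]
  9='bd' goto ·  [P4 ends]

BFS fail/out derivation:
  n1('b'): parent n0 fail=0; on 'b' 0 → fail=0;  out ∅∪∅=∅
  n4('a'): parent n0 fail=0; on 'a' 0 → fail=0;  out ∅∪∅=∅
  n6('c'): parent n0 fail=0; on 'c' 0 → fail=0;  out ∅∪∅=∅
  n8('d'): parent n0 fail=0; on 'd' 0 → fail=0;  out {3}∪∅={3}
  n2('bb'): parent n1 fail=0; on 'b' 0 → fail=1;  out ∅∪∅=∅
  n5('ad'): parent n4 fail=0; on 'd' 0 → fail=8;  out {1}∪{3}={1,3}
  n7('ca'): parent n6 fail=0; on 'a' 0 → fail=4;  out {2}∪∅={2}
  n9('bd'): parent n1 fail=0; on 'd' 0 → fail=8;  out {4}∪{3}={3,4}
  n3('bbd'): parent n2 fail=1; on 'd' 1 → fail=9;  out {0}∪{3,4}={0,3,4}

Text stream:
[0] read 'b'  n0⇒n1
[1] read 'b'  n1⇒n2
[2] read 'a'  n2⇒n4 ·f
[3] read 'd'  n4⇒n5  → match P1@[2:3],P3@[3:3]
[4] read 'c'  n5⇒n6 ·f
[5] read 'd'  n6⇒n8 ·f  → match P3@[5:5]
[6] read 'c'  n8⇒n6 ·f
[7] read 'a'  n6⇒n7  → match P2@[6:7]
[8] read 'b'  n7⇒n1 ·f
[9] read 'c'  n1⇒n6 ·f
[10] read 'b'  n6⇒n1 ·f
[11] read 'b'  n1⇒n2
[12] read 'd'  n2⇒n3  → match P0@[10:12],P3@[12:12],P4@[11:12]
[13] read 'a'  n3⇒n4 ·f
[14] read 'b'  n4⇒n1 ·f
[15] read 'b'  n1⇒n2
[16] read 'd'  n2⇒n3  → match P0@[14:16],P3@[16:16],P4@[15:16]
[17] read 'b'  n3⇒n1 ·f
[18] read 'd'  n1⇒n9  → match P3@[18:18],P4@[17:18]
[19] read 'b'  n9⇒n1 ·f
[20] read 'c'  n1⇒n6 ·f
[21] read 'a'  n6⇒n7  → match P2@[20:21]
[22] read 'b'  n7⇒n1 ·f
[23] read 'a'  n1⇒n4 ·f
[24] read 'd'  n4⇒n5  → match P1@[23:24],P3@[24:24]
[25] read 'b'  n5⇒n1 ·f
[26] read 'd'  n1⇒n9  → match P3@[26:26],P4@[25:26]

Result: [[3,1],[3,3],[5,3],[7,2],[12,0],[12,3],[12,4],[16,0],[16,3],[16,4],[18,3],[18,4],[21,2],[24,1],[24,3],[26,3],[26,4]]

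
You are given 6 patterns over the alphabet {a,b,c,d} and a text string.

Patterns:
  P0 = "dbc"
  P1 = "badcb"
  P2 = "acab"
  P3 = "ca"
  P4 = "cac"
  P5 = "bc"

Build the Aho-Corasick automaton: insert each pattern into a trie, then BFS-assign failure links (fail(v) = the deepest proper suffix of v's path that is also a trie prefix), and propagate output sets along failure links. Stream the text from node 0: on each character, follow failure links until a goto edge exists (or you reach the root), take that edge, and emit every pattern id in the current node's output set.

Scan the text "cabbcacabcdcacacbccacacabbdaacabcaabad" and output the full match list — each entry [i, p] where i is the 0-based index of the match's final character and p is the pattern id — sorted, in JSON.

Build automaton:
Trie (insert patterns):
  0='ε' goto a→9 b→4 c→13 d→1
  1='d' goto b→2
  2='db' goto c→3
  3='dbc' goto ·  [P0 ends]
  4='b' goto a→5 c→16
  5='ba' goto d→6
  6='bad' goto c→7
  7='badc' goto b→8
  8='badcb' goto ·  [P1 ends]
  9='a' goto c→10
  10='ac' goto a→11
  11='aca' goto b→12
  12='acab' goto ·  [P2 ends]
  13='c' goto a→14
  14='ca' goto c→15  [P3 ends]
  15='cac' goto ·  [P4 ends]
  16='bc' goto ·  [P5 ends]

BFS fail/out derivation:
  fail(1) 'd': from fail(0)=0 chase 'd': 0 ⇒ 0;  out=∅∪out(0)=∅
  fail(4) 'b': from fail(0)=0 chase 'b': 0 ⇒ 0;  out=∅∪out(0)=∅
  fail(9) 'a': from fail(0)=0 chase 'a': 0 ⇒ 0;  out=∅∪out(0)=∅
  fail(13) 'c': from fail(0)=0 chase 'c': 0 ⇒ 0;  out=∅∪out(0)=∅
  fail(2) 'db': from fail(1)=0 chase 'b': 0 ⇒ 4;  out=∅∪out(4)=∅
  fail(5) 'ba': from fail(4)=0 chase 'a': 0 ⇒ 9;  out=∅∪out(9)=∅
  fail(10) 'ac': from fail(9)=0 chase 'c': 0 ⇒ 13;  out=∅∪out(13)=∅
  fail(14) 'ca': from fail(13)=0 chase 'a': 0 ⇒ 9;  out={3}∪out(9)={3}
  fail(16) 'bc': from fail(4)=0 chase 'c': 0 ⇒ 13;  out={5}∪out(13)={5}
  fail(3) 'dbc': from fail(2)=4 chase 'c': 4 ⇒ 16;  out={0}∪out(16)={0,5}
  fail(6) 'bad': from fail(5)=9 chase 'd': 9→0 ⇒ 1;  out=∅∪out(1)=∅
  fail(11) 'aca': from fail(10)=13 chase 'a': 13 ⇒ 14;  out=∅∪out(14)={3}
  fail(15) 'cac': from fail(14)=9 chase 'c': 9 ⇒ 10;  out={4}∪out(10)={4}
  fail(7) 'badc': from fail(6)=1 chase 'c': 1→0 ⇒ 13;  out=∅∪out(13)=∅
  fail(12) 'acab': from fail(11)=14 chase 'b': 14→9→0 ⇒ 4;  out={2}∪out(4)={2}
  fail(8) 'badcb': from fail(7)=13 chase 'b': 13→0 ⇒ 4;  out={1}∪out(4)={1}

Text stream:
pos 0 'c': at 13
pos 1 'a': at 14  → match P3@[0:1]
pos 2 'b': at 4 (via fail)
pos 3 'b': at 4 (via fail)
pos 4 'c': at 16  → match P5@[3:4]
pos 5 'a': at 14 (via fail)  → match P3@[4:5]
pos 6 'c': at 15  → match P4@[4:6]
pos 7 'a': at 11 (via fail)  → match P3@[6:7]
pos 8 'b': at 12  → match P2@[5:8]
pos 9 'c': at 16 (via fail)  → match P5@[8:9]
pos 10 'd': at 1 (via fail)
pos 11 'c': at 13 (via fail)
pos 12 'a': at 14  → match P3@[11:12]
pos 13 'c': at 15  → match P4@[11:13]
pos 14 'a': at 11 (via fail)  → match P3@[13:14]
pos 15 'c': at 15 (via fail)  → match P4@[13:15]
pos 16 'b': at 4 (via fail)
pos 17 'c': at 16  → match P5@[16:17]
pos 18 'c': at 13 (via fail)
pos 19 'a': at 14  → match P3@[18:19]
pos 20 'c': at 15  → match P4@[18:20]
pos 21 'a': at 11 (via fail)  → match P3@[20:21]
pos 22 'c': at 15 (via fail)  → match P4@[20:22]
pos 23 'a': at 11 (via fail)  → match P3@[22:23]
pos 24 'b': at 12  → match P2@[21:24]
pos 25 'b': at 4 (via fail)
pos 26 'd': at 1 (via fail)
pos 27 'a': at 9 (via fail)
pos 28 'a': at 9 (via fail)
pos 29 'c': at 10
pos 30 'a': at 11  → match P3@[29:30]
pos 31 'b': at 12  → match P2@[28:31]
pos 32 'c': at 16 (via fail)  → match P5@[31:32]
pos 33 'a': at 14 (via fail)  → match P3@[32:33]
pos 34 'a': at 9 (via fail)
pos 35 'b': at 4 (via fail)
pos 36 'a': at 5
pos 37 'd': at 6

All matches (sorted): [[1,3],[4,5],[5,3],[6,4],[7,3],[8,2],[9,5],[12,3],[13,4],[14,3],[15,4],[17,5],[19,3],[20,4],[21,3],[22,4],[23,3],[24,2],[30,3],[31,2],[32,5],[33,3]]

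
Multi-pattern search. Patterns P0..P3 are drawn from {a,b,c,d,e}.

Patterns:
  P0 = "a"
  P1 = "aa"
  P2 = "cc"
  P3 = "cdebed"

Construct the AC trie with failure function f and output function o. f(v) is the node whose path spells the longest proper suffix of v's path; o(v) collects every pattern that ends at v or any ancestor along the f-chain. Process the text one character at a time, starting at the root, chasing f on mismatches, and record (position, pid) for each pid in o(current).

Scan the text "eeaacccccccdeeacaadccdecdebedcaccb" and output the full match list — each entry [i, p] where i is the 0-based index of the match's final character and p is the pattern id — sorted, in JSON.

Construct AC machine:
Trie nodes:
  n0 'ε': a→1 c→3
  n1 'a': a→2  [P0 ends]
  n2 'aa': ·  [P1 ends]
  n3 'c': c→4 d→5
  n4 'cc': ·  [P2 ends]
  n5 'cd': e→6
  n6 'cde': b→7
  n7 'cdeb': e→8
  n8 'cdebe': d→9
  n9 'cdebed': ·  [P3 ends]

BFS fail/out derivation:
  fail(1) 'a': from fail(0)=0 chase 'a': 0 ⇒ 0;  out={0}∪out(0)={0}
  fail(3) 'c': from fail(0)=0 chase 'c': 0 ⇒ 0;  out=∅∪out(0)=∅
  fail(2) 'aa': from fail(1)=0 chase 'a': 0 ⇒ 1;  out={1}∪out(1)={0,1}
  fail(4) 'cc': from fail(3)=0 chase 'c': 0 ⇒ 3;  out={2}∪out(3)={2}
  fail(5) 'cd': from fail(3)=0 chase 'd': 0 ⇒ 0;  out=∅∪out(0)=∅
  fail(6) 'cde': from fail(5)=0 chase 'e': 0 ⇒ 0;  out=∅∪out(0)=∅
  fail(7) 'cdeb': from fail(6)=0 chase 'b': 0 ⇒ 0;  out=∅∪out(0)=∅
  fail(8) 'cdebe': from fail(7)=0 chase 'e': 0 ⇒ 0;  out=∅∪out(0)=∅
  fail(9) 'cdebed': from fail(8)=0 chase 'd': 0 ⇒ 0;  out={3}∪out(0)={3}

Run:
i=0 'e': node 0→0
i=1 'e': node 0→0
i=2 'a': node 0→1  emit P0@[2:2]
i=3 'a': node 1→2  emit P0@[3:3],P1@[2:3]
i=4 'c': node 2→3 (via fail)
i=5 'c': node 3→4  emit P2@[4:5]
i=6 'c': node 4→4 (via fail)  emit P2@[5:6]
i=7 'c': node 4→4 (via fail)  emit P2@[6:7]
i=8 'c': node 4→4 (via fail)  emit P2@[7:8]
i=9 'c': node 4→4 (via fail)  emit P2@[8:9]
i=10 'c': node 4→4 (via fail)  emit P2@[9:10]
i=11 'd': node 4→5 (via fail)
i=12 'e': node 5→6
i=13 'e': node 6→0 (via fail)
i=14 'a': node 0→1  emit P0@[14:14]
i=15 'c': node 1→3 (via fail)
i=16 'a': node 3→1 (via fail)  emit P0@[16:16]
i=17 'a': node 1→2  emit P0@[17:17],P1@[16:17]
i=18 'd': node 2→0 (via fail)
i=19 'c': node 0→3
i=20 'c': node 3→4  emit P2@[19:20]
i=21 'd': node 4→5 (via fail)
i=22 'e': node 5→6
i=23 'c': node 6→3 (via fail)
i=24 'd': node 3→5
i=25 'e': node 5→6
i=26 'b': node 6→7
i=27 'e': node 7→8
i=28 'd': node 8→9  emit P3@[23:28]
i=29 'c': node 9→3 (via fail)
i=30 'a': node 3→1 (via fail)  emit P0@[30:30]
i=31 'c': node 1→3 (via fail)
i=32 'c': node 3→4  emit P2@[31:32]
i=33 'b': node 4→0 (via fail)

Result: [[2,0],[3,0],[3,1],[5,2],[6,2],[7,2],[8,2],[9,2],[10,2],[14,0],[16,0],[17,0],[17,1],[20,2],[28,3],[30,0],[32,2]]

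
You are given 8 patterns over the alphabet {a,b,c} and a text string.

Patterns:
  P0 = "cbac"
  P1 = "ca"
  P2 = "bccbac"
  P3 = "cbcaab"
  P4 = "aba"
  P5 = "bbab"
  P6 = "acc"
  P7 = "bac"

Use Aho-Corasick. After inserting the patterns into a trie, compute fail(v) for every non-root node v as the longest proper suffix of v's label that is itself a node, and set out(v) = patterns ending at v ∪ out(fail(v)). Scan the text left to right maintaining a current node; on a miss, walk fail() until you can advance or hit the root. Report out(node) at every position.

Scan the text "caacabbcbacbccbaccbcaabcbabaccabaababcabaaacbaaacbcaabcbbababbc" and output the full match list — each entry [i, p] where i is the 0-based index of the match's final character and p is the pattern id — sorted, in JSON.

Construct AC machine:
Trie nodes:
  n0 'ε': a→16 b→6 c→1
  n1 'c': a→5 b→2
  n2 'cb': a→3 c→12
  n3 'cba': c→4
  n4 'cbac': ·  [P0 ends]
  n5 'ca': ·  [P1 ends]
  n6 'b': a→24 b→19 c→7
  n7 'bc': c→8
  n8 'bcc': b→9
  n9 'bccb': a→10
  n10 'bccba': c→11
  n11 'bccbac': ·  [P2 ends]
  n12 'cbc': a→13
  n13 'cbca': a→14
  n14 'cbcaa': b→15
  n15 'cbcaab': ·  [P3 ends]
  n16 'a': b→17 c→22
  n17 'ab': a→18
  n18 'aba': ·  [P4 ends]
  n19 'bb': a→20
  n20 'bba': b→21
  n21 'bbab': ·  [P5 ends]
  n22 'ac': c→23
  n23 'acc': ·  [P6 ends]
  n24 'ba': c→25
  n25 'bac': ·  [P7 ends]

Failure links (BFS by depth):
  fail(1) 'c': from fail(0)=0 chase 'c': 0 ⇒ 0;  out=∅∪out(0)=∅
  fail(6) 'b': from fail(0)=0 chase 'b': 0 ⇒ 0;  out=∅∪out(0)=∅
  fail(16) 'a': from fail(0)=0 chase 'a': 0 ⇒ 0;  out=∅∪out(0)=∅
  fail(2) 'cb': from fail(1)=0 chase 'b': 0 ⇒ 6;  out=∅∪out(6)=∅
  fail(5) 'ca': from fail(1)=0 chase 'a': 0 ⇒ 16;  out={1}∪out(16)={1}
  fail(7) 'bc': from fail(6)=0 chase 'c': 0 ⇒ 1;  out=∅∪out(1)=∅
  fail(17) 'ab': from fail(16)=0 chase 'b': 0 ⇒ 6;  out=∅∪out(6)=∅
  fail(19) 'bb': from fail(6)=0 chase 'b': 0 ⇒ 6;  out=∅∪out(6)=∅
  fail(22) 'ac': from fail(16)=0 chase 'c': 0 ⇒ 1;  out=∅∪out(1)=∅
  fail(24) 'ba': from fail(6)=0 chase 'a': 0 ⇒ 16;  out=∅∪out(16)=∅
  fail(3) 'cba': from fail(2)=6 chase 'a': 6 ⇒ 24;  out=∅∪out(24)=∅
  fail(8) 'bcc': from fail(7)=1 chase 'c': 1→0 ⇒ 1;  out=∅∪out(1)=∅
  fail(12) 'cbc': from fail(2)=6 chase 'c': 6 ⇒ 7;  out=∅∪out(7)=∅
  fail(18) 'aba': from fail(17)=6 chase 'a': 6 ⇒ 24;  out={4}∪out(24)={4}
  fail(20) 'bba': from fail(19)=6 chase 'a': 6 ⇒ 24;  out=∅∪out(24)=∅
  fail(23) 'acc': from fail(22)=1 chase 'c': 1→0 ⇒ 1;  out={6}∪out(1)={6}
  fail(25) 'bac': from fail(24)=16 chase 'c': 16 ⇒ 22;  out={7}∪out(22)={7}
  fail(4) 'cbac': from fail(3)=24 chase 'c': 24 ⇒ 25;  out={0}∪out(25)={0,7}
  fail(9) 'bccb': from fail(8)=1 chase 'b': 1 ⇒ 2;  out=∅∪out(2)=∅
  fail(13) 'cbca': from fail(12)=7 chase 'a': 7→1 ⇒ 5;  out=∅∪out(5)={1}
  fail(21) 'bbab': from fail(20)=24 chase 'b': 24→16 ⇒ 17;  out={5}∪out(17)={5}
  fail(10) 'bccba': from fail(9)=2 chase 'a': 2 ⇒ 3;  out=∅∪out(3)=∅
  fail(14) 'cbcaa': from fail(13)=5 chase 'a': 5→16→0 ⇒ 16;  out=∅∪out(16)=∅
  fail(11) 'bccbac': from fail(10)=3 chase 'c': 3 ⇒ 4;  out={2}∪out(4)={0,2,7}
  fail(15) 'cbcaab': from fail(14)=16 chase 'b': 16 ⇒ 17;  out={3}∪out(17)={3}

Scan:
pos 0 'c': at 1
pos 1 'a': at 5  ** P1@[0:1]
pos 2 'a': at 16 ·f
pos 3 'c': at 22
pos 4 'a': at 5 ·f  ** P1@[3:4]
pos 5 'b': at 17 ·f
pos 6 'b': at 19 ·f
pos 7 'c': at 7 ·f
pos 8 'b': at 2 ·f
pos 9 'a': at 3
pos 10 'c': at 4  ** P0@[7:10],P7@[8:10]
pos 11 'b': at 2 ·f
pos 12 'c': at 12
pos 13 'c': at 8 ·f
pos 14 'b': at 9
pos 15 'a': at 10
pos 16 'c': at 11  ** P0@[13:16],P2@[11:16],P7@[14:16]
pos 17 'c': at 23 ·f  ** P6@[15:17]
pos 18 'b': at 2 ·f
pos 19 'c': at 12
pos 20 'a': at 13  ** P1@[19:20]
pos 21 'a': at 14
pos 22 'b': at 15  ** P3@[17:22]
pos 23 'c': at 7 ·f
pos 24 'b': at 2 ·f
pos 25 'a': at 3
pos 26 'b': at 17 ·f
pos 27 'a': at 18  ** P4@[25:27]
pos 28 'c': at 25 ·f  ** P7@[26:28]
pos 29 'c': at 23 ·f  ** P6@[27:29]
pos 30 'a': at 5 ·f  ** P1@[29:30]
pos 31 'b': at 17 ·f
pos 32 'a': at 18  ** P4@[30:32]
pos 33 'a': at 16 ·f
pos 34 'b': at 17
pos 35 'a': at 18  ** P4@[33:35]
pos 36 'b': at 17 ·f
pos 37 'c': at 7 ·f
pos 38 'a': at 5 ·f  ** P1@[37:38]
pos 39 'b': at 17 ·f
pos 40 'a': at 18  ** P4@[38:40]
pos 41 'a': at 16 ·f
pos 42 'a': at 16 ·f
pos 43 'c': at 22
pos 44 'b': at 2 ·f
pos 45 'a': at 3
pos 46 'a': at 16 ·f
pos 47 'a': at 16 ·f
pos 48 'c': at 22
pos 49 'b': at 2 ·f
pos 50 'c': at 12
pos 51 'a': at 13  ** P1@[50:51]
pos 52 'a': at 14
pos 53 'b': at 15  ** P3@[48:53]
pos 54 'c': at 7 ·f
pos 55 'b': at 2 ·f
pos 56 'b': at 19 ·f
pos 57 'a': at 20
pos 58 'b': at 21  ** P5@[55:58]
pos 59 'a': at 18 ·f  ** P4@[57:59]
pos 60 'b': at 17 ·f
pos 61 'b': at 19 ·f
pos 62 'c': at 7 ·f

Result: [[1,1],[4,1],[10,0],[10,7],[16,0],[16,2],[16,7],[17,6],[20,1],[22,3],[27,4],[28,7],[29,6],[30,1],[32,4],[35,4],[38,1],[40,4],[51,1],[53,3],[58,5],[59,4]]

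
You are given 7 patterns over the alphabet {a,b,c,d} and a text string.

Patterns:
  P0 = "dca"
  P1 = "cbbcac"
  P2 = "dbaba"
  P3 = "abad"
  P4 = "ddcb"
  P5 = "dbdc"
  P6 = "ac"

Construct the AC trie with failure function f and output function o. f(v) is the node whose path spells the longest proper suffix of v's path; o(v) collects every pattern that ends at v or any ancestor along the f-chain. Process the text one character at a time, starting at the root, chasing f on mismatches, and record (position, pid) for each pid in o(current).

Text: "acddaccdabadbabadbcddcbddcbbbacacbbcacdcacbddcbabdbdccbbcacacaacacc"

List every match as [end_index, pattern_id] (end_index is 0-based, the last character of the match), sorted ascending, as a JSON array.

Build automaton:
Trie (insert patterns):
  n0 'ε': a→14 c→4 d→1
  n1 'd': b→10 c→2 d→18
  n2 'dc': a→3
  n3 'dca': ·  ←P0
  n4 'c': b→5
  n5 'cb': b→6
  n6 'cbb': c→7
  n7 'cbbc': a→8
  n8 'cbbca': c→9
  n9 'cbbcac': ·  ←P1
  n10 'db': a→11 d→21
  n11 'dba': b→12
  n12 'dbab': a→13
  n13 'dbaba': ·  ←P2
  n14 'a': b→15 c→23
  n15 'ab': a→16
  n16 'aba': d→17
  n17 'abad': ·  ←P3
  n18 'dd': c→19
  n19 'ddc': b→20
  n20 'ddcb': ·  ←P4
  n21 'dbd': c→22
  n22 'dbdc': ·  ←P5
  n23 'ac': ·  ←P6

BFS fail/out derivation:
  n1('d'): parent n0 fail=0; on 'd' 0 → fail=0;  out ∅∪∅=∅
  n4('c'): parent n0 fail=0; on 'c' 0 → fail=0;  out ∅∪∅=∅
  n14('a'): parent n0 fail=0; on 'a' 0 → fail=0;  out ∅∪∅=∅
  n2('dc'): parent n1 fail=0; on 'c' 0 → fail=4;  out ∅∪∅=∅
  n5('cb'): parent n4 fail=0; on 'b' 0 → fail=0;  out ∅∪∅=∅
  n10('db'): parent n1 fail=0; on 'b' 0 → fail=0;  out ∅∪∅=∅
  n15('ab'): parent n14 fail=0; on 'b' 0 → fail=0;  out ∅∪∅=∅
  n18('dd'): parent n1 fail=0; on 'd' 0 → fail=1;  out ∅∪∅=∅
  n23('ac'): parent n14 fail=0; on 'c' 0 → fail=4;  out {6}∪∅={6}
  n3('dca'): parent n2 fail=4; on 'a' 4→0 → fail=14;  out {0}∪∅={0}
  n6('cbb'): parent n5 fail=0; on 'b' 0 → fail=0;  out ∅∪∅=∅
  n11('dba'): parent n10 fail=0; on 'a' 0 → fail=14;  out ∅∪∅=∅
  n16('aba'): parent n15 fail=0; on 'a' 0 → fail=14;  out ∅∪∅=∅
  n19('ddc'): parent n18 fail=1; on 'c' 1 → fail=2;  out ∅∪∅=∅
  n21('dbd'): parent n10 fail=0; on 'd' 0 → fail=1;  out ∅∪∅=∅
  n7('cbbc'): parent n6 fail=0; on 'c' 0 → fail=4;  out ∅∪∅=∅
  n12('dbab'): parent n11 fail=14; on 'b' 14 → fail=15;  out ∅∪∅=∅
  n17('abad'): parent n16 fail=14; on 'd' 14→0 → fail=1;  out {3}∪∅={3}
  n20('ddcb'): parent n19 fail=2; on 'b' 2→4 → fail=5;  out {4}∪∅={4}
  n22('dbdc'): parent n21 fail=1; on 'c' 1 → fail=2;  out {5}∪∅={5}
  n8('cbbca'): parent n7 fail=4; on 'a' 4→0 → fail=14;  out ∅∪∅=∅
  n13('dbaba'): parent n12 fail=15; on 'a' 15 → fail=16;  out {2}∪∅={2}
  n9('cbbcac'): parent n8 fail=14; on 'c' 14 → fail=23;  out {1}∪{6}={1,6}

Scan:
[0] read 'a'  n0⇒n14
[1] read 'c'  n14⇒n23  emit P6@[0:1]
[2] read 'd'  n23⇒n1 (via fail)
[3] read 'd'  n1⇒n18
[4] read 'a'  n18⇒n14 (via fail)
[5] read 'c'  n14⇒n23  emit P6@[4:5]
[6] read 'c'  n23⇒n4 (via fail)
[7] read 'd'  n4⇒n1 (via fail)
[8] read 'a'  n1⇒n14 (via fail)
[9] read 'b'  n14⇒n15
[10] read 'a'  n15⇒n16
[11] read 'd'  n16⇒n17  emit P3@[8:11]
[12] read 'b'  n17⇒n10 (via fail)
[13] read 'a'  n10⇒n11
[14] read 'b'  n11⇒n12
[15] read 'a'  n12⇒n13  emit P2@[11:15]
[16] read 'd'  n13⇒n17 (via fail)  emit P3@[13:16]
[17] read 'b'  n17⇒n10 (via fail)
[18] read 'c'  n10⇒n4 (via fail)
[19] read 'd'  n4⇒n1 (via fail)
[20] read 'd'  n1⇒n18
[21] read 'c'  n18⇒n19
[22] read 'b'  n19⇒n20  emit P4@[19:22]
[23] read 'd'  n20⇒n1 (via fail)
[24] read 'd'  n1⇒n18
[25] read 'c'  n18⇒n19
[26] read 'b'  n19⇒n20  emit P4@[23:26]
[27] read 'b'  n20⇒n6 (via fail)
[28] read 'b'  n6⇒n0 (via fail)
[29] read 'a'  n0⇒n14
[30] read 'c'  n14⇒n23  emit P6@[29:30]
[31] read 'a'  n23⇒n14 (via fail)
[32] read 'c'  n14⇒n23  emit P6@[31:32]
[33] read 'b'  n23⇒n5 (via fail)
[34] read 'b'  n5⇒n6
[35] read 'c'  n6⇒n7
[36] read 'a'  n7⇒n8
[37] read 'c'  n8⇒n9  emit P1@[32:37],P6@[36:37]
[38] read 'd'  n9⇒n1 (via fail)
[39] read 'c'  n1⇒n2
[40] read 'a'  n2⇒n3  emit P0@[38:40]
[41] read 'c'  n3⇒n23 (via fail)  emit P6@[40:41]
[42] read 'b'  n23⇒n5 (via fail)
[43] read 'd'  n5⇒n1 (via fail)
[44] read 'd'  n1⇒n18
[45] read 'c'  n18⇒n19
[46] read 'b'  n19⇒n20  emit P4@[43:46]
[47] read 'a'  n20⇒n14 (via fail)
[48] read 'b'  n14⇒n15
[49] read 'd'  n15⇒n1 (via fail)
[50] read 'b'  n1⇒n10
[51] read 'd'  n10⇒n21
[52] read 'c'  n21⇒n22  emit P5@[49:52]
[53] read 'c'  n22⇒n4 (via fail)
[54] read 'b'  n4⇒n5
[55] read 'b'  n5⇒n6
[56] read 'c'  n6⇒n7
[57] read 'a'  n7⇒n8
[58] read 'c'  n8⇒n9  emit P1@[53:58],P6@[57:58]
[59] read 'a'  n9⇒n14 (via fail)
[60] read 'c'  n14⇒n23  emit P6@[59:60]
[61] read 'a'  n23⇒n14 (via fail)
[62] read 'a'  n14⇒n14 (via fail)
[63] read 'c'  n14⇒n23  emit P6@[62:63]
[64] read 'a'  n23⇒n14 (via fail)
[65] read 'c'  n14⇒n23  emit P6@[64:65]
[66] read 'c'  n23⇒n4 (via fail)

Matches: [[1,6],[5,6],[11,3],[15,2],[16,3],[22,4],[26,4],[30,6],[32,6],[37,1],[37,6],[40,0],[41,6],[46,4],[52,5],[58,1],[58,6],[60,6],[63,6],[65,6]]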